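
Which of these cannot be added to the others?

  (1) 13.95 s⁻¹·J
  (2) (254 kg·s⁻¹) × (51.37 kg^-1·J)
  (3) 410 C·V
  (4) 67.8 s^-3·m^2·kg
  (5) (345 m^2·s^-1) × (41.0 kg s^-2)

(3)

Dimensions:
  (1) J·s⁻¹ = N·m·s⁻¹ = kg·m²·s⁻³
  (2) [kg·s⁻¹] · [m²·s⁻²] = kg·m²·s⁻³
  (3) C·V = s·A·J·C⁻¹ = kg·m²·s⁻²
  (4) kg·m²·s⁻³
  (5) [m²·s⁻¹] · [kg·s⁻²] = kg·m²·s⁻³
All reduce to kg·m²·s⁻³ except (3), which is kg·m²·s⁻².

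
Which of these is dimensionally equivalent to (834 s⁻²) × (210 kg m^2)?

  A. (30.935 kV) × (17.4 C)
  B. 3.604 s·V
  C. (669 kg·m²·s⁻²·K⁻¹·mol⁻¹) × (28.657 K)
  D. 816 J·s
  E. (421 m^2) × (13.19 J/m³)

A.

Reference: [s⁻²] · [kg·m²] = kg·m²·s⁻².
Each option:
  A. [kg·m²·s⁻³·A⁻¹] · [s·A] = kg·m²·s⁻²  ← same
  B. V·s = J·C⁻¹·s = kg·m²·s⁻²·A⁻¹
  C. [kg·m²·s⁻²·K⁻¹·mol⁻¹] · [K] = kg·m²·s⁻²·mol⁻¹
  D. J·s = N·m·s = kg·m²·s⁻¹
  E. [m²] · [kg·m⁻¹·s⁻²] = kg·m·s⁻²
Only A. matches kg·m²·s⁻².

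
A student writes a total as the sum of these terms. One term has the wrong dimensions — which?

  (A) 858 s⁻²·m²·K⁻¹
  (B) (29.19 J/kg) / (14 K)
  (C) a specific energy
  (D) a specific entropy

(C)

Expand each in SI base units:
  (A) m²·s⁻²·K⁻¹
  (B) [m²·s⁻²] / [K] = m²·s⁻²·K⁻¹
  (C) [specific energy] = m²·s⁻²
  (D) [specific entropy] = m²·s⁻²·K⁻¹
All reduce to m²·s⁻²·K⁻¹ except (C), which is m²·s⁻².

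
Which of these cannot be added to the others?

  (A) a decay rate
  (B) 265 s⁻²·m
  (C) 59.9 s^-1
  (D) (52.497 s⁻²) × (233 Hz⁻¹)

(B)

Dimensions:
  (A) [decay rate] = s⁻¹
  (B) m·s⁻²
  (C) s⁻¹
  (D) [s⁻²] · [s] = s⁻¹
All reduce to s⁻¹ except (B), which is m·s⁻².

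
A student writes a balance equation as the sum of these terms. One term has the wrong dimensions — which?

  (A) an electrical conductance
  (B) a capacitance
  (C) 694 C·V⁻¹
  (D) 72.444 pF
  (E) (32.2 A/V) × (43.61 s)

(A)

Expand each in SI base units:
  (A) [electrical conductance] = kg⁻¹·m⁻²·s³·A²
  (B) [capacitance] = kg⁻¹·m⁻²·s⁴·A²
  (C) C·V⁻¹ = s·A·(J·C⁻¹)⁻¹ = kg⁻¹·m⁻²·s⁴·A²
  (D) F = C·V⁻¹ = kg⁻¹·m⁻²·s⁴·A²
  (E) [kg⁻¹·m⁻²·s³·A²] · [s] = kg⁻¹·m⁻²·s⁴·A²
All reduce to kg⁻¹·m⁻²·s⁴·A² except (A), which is kg⁻¹·m⁻²·s³·A².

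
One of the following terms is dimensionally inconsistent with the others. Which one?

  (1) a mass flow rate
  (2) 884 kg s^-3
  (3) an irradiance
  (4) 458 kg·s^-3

(1)

In SI base units:
  (1) [mass flow rate] = kg·s⁻¹
  (2) kg·s⁻³
  (3) [irradiance] = kg·s⁻³
  (4) kg·s⁻³
All reduce to kg·s⁻³ except (1), which is kg·s⁻¹.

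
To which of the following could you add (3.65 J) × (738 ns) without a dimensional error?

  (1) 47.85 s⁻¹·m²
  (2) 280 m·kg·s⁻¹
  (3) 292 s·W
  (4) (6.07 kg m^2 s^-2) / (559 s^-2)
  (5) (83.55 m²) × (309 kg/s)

(5)

Reference: [kg·m²·s⁻²] · [s] = kg·m²·s⁻¹.
Each option:
  (1) m²·s⁻¹
  (2) kg·m·s⁻¹
  (3) W·s = J·s⁻¹·s = kg·m²·s⁻²
  (4) [kg·m²·s⁻²] / [s⁻²] = kg·m²
  (5) [m²] · [kg·s⁻¹] = kg·m²·s⁻¹  ← same
Only (5) matches kg·m²·s⁻¹.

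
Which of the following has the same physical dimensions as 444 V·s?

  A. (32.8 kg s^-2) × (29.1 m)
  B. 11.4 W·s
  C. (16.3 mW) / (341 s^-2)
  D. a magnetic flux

D.

Reference: V·s = J·C⁻¹·s = kg·m²·s⁻²·A⁻¹.
Each option:
  A. [kg·s⁻²] · [m] = kg·m·s⁻²
  B. W·s = J·s⁻¹·s = kg·m²·s⁻²
  C. [kg·m²·s⁻³] / [s⁻²] = kg·m²·s⁻¹
  D. [magnetic flux] = kg·m²·s⁻²·A⁻¹  ← same
Only D. matches kg·m²·s⁻²·A⁻¹.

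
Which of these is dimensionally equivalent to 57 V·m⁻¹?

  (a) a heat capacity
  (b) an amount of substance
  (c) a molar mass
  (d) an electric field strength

Reference: V·m⁻¹ = J·C⁻¹·m⁻¹ = kg·m·s⁻³·A⁻¹.
Each option:
  (a) [heat capacity] = kg·m²·s⁻²·K⁻¹
  (b) [amount of substance] = mol
  (c) [molar mass] = kg·mol⁻¹
  (d) [electric field strength] = kg·m·s⁻³·A⁻¹  ← same
Only (d) matches kg·m·s⁻³·A⁻¹.

(d)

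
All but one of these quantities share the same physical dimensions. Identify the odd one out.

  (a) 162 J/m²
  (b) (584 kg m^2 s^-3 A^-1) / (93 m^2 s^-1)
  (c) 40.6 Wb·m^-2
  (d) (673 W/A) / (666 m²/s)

(a)

Expand each in SI base units:
  (a) J·m⁻² = N·m·m⁻² = kg·s⁻²
  (b) [kg·m²·s⁻³·A⁻¹] / [m²·s⁻¹] = kg·s⁻²·A⁻¹
  (c) Wb·m⁻² = V·s·m⁻² = kg·s⁻²·A⁻¹
  (d) [kg·m²·s⁻³·A⁻¹] / [m²·s⁻¹] = kg·s⁻²·A⁻¹
All reduce to kg·s⁻²·A⁻¹ except (a), which is kg·s⁻².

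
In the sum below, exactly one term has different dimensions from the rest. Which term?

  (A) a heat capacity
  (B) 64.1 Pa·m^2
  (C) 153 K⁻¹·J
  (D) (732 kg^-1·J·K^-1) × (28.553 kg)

(B)

Work out the base dimensions of each:
  (A) [heat capacity] = kg·m²·s⁻²·K⁻¹
  (B) Pa·m² = N·m⁻²·m² = kg·m·s⁻²
  (C) J·K⁻¹ = N·m·K⁻¹ = kg·m²·s⁻²·K⁻¹
  (D) [m²·s⁻²·K⁻¹] · [kg] = kg·m²·s⁻²·K⁻¹
All reduce to kg·m²·s⁻²·K⁻¹ except (B), which is kg·m·s⁻².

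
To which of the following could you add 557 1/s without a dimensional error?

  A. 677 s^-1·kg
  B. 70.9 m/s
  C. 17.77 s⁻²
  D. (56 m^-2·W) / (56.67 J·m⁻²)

Reference: s⁻¹.
Each option:
  A. kg·s⁻¹
  B. m·s⁻¹
  C. s⁻²
  D. [kg·s⁻³] / [kg·s⁻²] = s⁻¹  ← same
Only D. matches s⁻¹.

D.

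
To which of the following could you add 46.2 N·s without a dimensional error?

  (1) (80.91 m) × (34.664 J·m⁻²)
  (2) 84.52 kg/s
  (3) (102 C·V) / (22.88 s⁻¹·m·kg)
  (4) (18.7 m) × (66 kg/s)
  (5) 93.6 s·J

(4)

Reference: N·s = kg·m·s⁻²·s = kg·m·s⁻¹.
Each option:
  (1) [m] · [kg·s⁻²] = kg·m·s⁻²
  (2) kg·s⁻¹
  (3) [kg·m²·s⁻²] / [kg·m·s⁻¹] = m·s⁻¹
  (4) [m] · [kg·s⁻¹] = kg·m·s⁻¹  ← same
  (5) J·s = N·m·s = kg·m²·s⁻¹
Only (4) matches kg·m·s⁻¹.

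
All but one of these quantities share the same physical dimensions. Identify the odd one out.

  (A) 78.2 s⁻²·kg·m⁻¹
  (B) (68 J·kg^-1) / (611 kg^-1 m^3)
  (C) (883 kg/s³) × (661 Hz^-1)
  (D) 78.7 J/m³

(C)

In SI base units:
  (A) kg·m⁻¹·s⁻²
  (B) [m²·s⁻²] / [kg⁻¹·m³] = kg·m⁻¹·s⁻²
  (C) [kg·s⁻³] · [s] = kg·s⁻²
  (D) J·m⁻³ = N·m·m⁻³ = kg·m⁻¹·s⁻²
All reduce to kg·m⁻¹·s⁻² except (C), which is kg·s⁻².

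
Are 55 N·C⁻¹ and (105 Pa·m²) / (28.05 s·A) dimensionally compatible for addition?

Dimensions:
  55 N·C⁻¹:  N·C⁻¹ = kg·m·s⁻²·(s·A)⁻¹ = kg·m·s⁻³·A⁻¹
  (105 Pa·m²) / (28.05 s·A):  [kg·m·s⁻²] / [s·A] = kg·m·s⁻³·A⁻¹
Both are kg·m·s⁻³·A⁻¹, so they have the same dimensions and can be added.

Yes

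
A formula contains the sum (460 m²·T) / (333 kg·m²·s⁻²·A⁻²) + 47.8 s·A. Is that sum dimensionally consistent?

No

Reduce each to base SI dimensions:
  (460 m²·T) / (333 kg·m²·s⁻²·A⁻²):  [kg·m²·s⁻²·A⁻¹] / [kg·m²·s⁻²·A⁻²] = A
  47.8 s·A:  A·s = s·A
A ≠ s·A, so they cannot be added.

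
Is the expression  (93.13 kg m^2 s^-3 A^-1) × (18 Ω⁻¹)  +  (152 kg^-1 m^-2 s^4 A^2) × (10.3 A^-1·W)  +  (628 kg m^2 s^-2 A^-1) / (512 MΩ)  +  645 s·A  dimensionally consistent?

No

In SI base units:
  (93.13 kg m^2 s^-3 A^-1) × (18 Ω⁻¹):  [kg·m²·s⁻³·A⁻¹] · [kg⁻¹·m⁻²·s³·A²] = A
  (152 kg^-1 m^-2 s^4 A^2) × (10.3 A^-1·W):  [kg⁻¹·m⁻²·s⁴·A²] · [kg·m²·s⁻³·A⁻¹] = s·A
  (628 kg m^2 s^-2 A^-1) / (512 MΩ):  [kg·m²·s⁻²·A⁻¹] / [kg·m²·s⁻³·A⁻²] = s·A
  645 s·A:  A·s = s·A
The terms do not share a single dimension (A vs s·A).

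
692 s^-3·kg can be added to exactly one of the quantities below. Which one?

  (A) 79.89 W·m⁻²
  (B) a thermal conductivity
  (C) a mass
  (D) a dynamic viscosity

(A)

Reference: kg·s⁻³.
Each option:
  (A) W·m⁻² = J·s⁻¹·m⁻² = kg·s⁻³  ← same
  (B) [thermal conductivity] = kg·m·s⁻³·K⁻¹
  (C) [mass] = kg
  (D) [dynamic viscosity] = kg·m⁻¹·s⁻¹
Only (A) matches kg·s⁻³.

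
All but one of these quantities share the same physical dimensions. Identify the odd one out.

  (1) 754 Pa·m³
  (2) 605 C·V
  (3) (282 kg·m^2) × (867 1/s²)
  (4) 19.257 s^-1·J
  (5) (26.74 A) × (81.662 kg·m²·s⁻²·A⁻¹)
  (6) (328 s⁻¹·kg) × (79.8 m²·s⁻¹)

Reduce each to base SI dimensions:
  (1) Pa·m³ = N·m⁻²·m³ = kg·m²·s⁻²
  (2) C·V = s·A·J·C⁻¹ = kg·m²·s⁻²
  (3) [kg·m²] · [s⁻²] = kg·m²·s⁻²
  (4) J·s⁻¹ = N·m·s⁻¹ = kg·m²·s⁻³
  (5) [A] · [kg·m²·s⁻²·A⁻¹] = kg·m²·s⁻²
  (6) [kg·s⁻¹] · [m²·s⁻¹] = kg·m²·s⁻²
All reduce to kg·m²·s⁻² except (4), which is kg·m²·s⁻³.

(4)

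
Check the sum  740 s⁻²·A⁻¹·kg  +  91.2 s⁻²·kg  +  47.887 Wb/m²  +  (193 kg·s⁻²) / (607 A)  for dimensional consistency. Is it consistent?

No

Dimensions:
  740 s⁻²·A⁻¹·kg:  kg·s⁻²·A⁻¹
  91.2 s⁻²·kg:  kg·s⁻²
  47.887 Wb/m²:  Wb·m⁻² = V·s·m⁻² = kg·s⁻²·A⁻¹
  (193 kg·s⁻²) / (607 A):  [kg·s⁻²] / [A] = kg·s⁻²·A⁻¹
The terms do not share a single dimension (kg·s⁻² vs kg·s⁻²·A⁻¹).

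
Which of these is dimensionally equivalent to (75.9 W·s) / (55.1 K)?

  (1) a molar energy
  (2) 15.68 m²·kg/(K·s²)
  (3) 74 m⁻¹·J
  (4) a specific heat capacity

Reference: [kg·m²·s⁻²] / [K] = kg·m²·s⁻²·K⁻¹.
Each option:
  (1) [molar energy] = kg·m²·s⁻²·mol⁻¹
  (2) kg·m²·s⁻²·K⁻¹  ← same
  (3) J·m⁻¹ = N·m·m⁻¹ = kg·m·s⁻²
  (4) [specific heat capacity] = m²·s⁻²·K⁻¹
Only (2) matches kg·m²·s⁻²·K⁻¹.

(2)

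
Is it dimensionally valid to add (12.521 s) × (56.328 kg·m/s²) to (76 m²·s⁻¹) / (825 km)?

No

Work out the base dimensions of each:
  (12.521 s) × (56.328 kg·m/s²):  [s] · [kg·m·s⁻²] = kg·m·s⁻¹
  (76 m²·s⁻¹) / (825 km):  [m²·s⁻¹] / [m] = m·s⁻¹
kg·m·s⁻¹ ≠ m·s⁻¹, so they cannot be added.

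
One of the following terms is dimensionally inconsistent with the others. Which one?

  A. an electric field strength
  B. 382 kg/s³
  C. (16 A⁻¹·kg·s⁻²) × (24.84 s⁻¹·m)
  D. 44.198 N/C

B.

Work out the base dimensions of each:
  A. [electric field strength] = kg·m·s⁻³·A⁻¹
  B. kg·s⁻³
  C. [kg·s⁻²·A⁻¹] · [m·s⁻¹] = kg·m·s⁻³·A⁻¹
  D. N·C⁻¹ = kg·m·s⁻²·(s·A)⁻¹ = kg·m·s⁻³·A⁻¹
All reduce to kg·m·s⁻³·A⁻¹ except B., which is kg·s⁻³.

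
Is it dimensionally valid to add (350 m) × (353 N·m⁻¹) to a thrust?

Work out the base dimensions of each:
  (350 m) × (353 N·m⁻¹):  [m] · [kg·s⁻²] = kg·m·s⁻²
  a thrust:  [thrust] = kg·m·s⁻²
Both are kg·m·s⁻², so they have the same dimensions and can be added.

Yes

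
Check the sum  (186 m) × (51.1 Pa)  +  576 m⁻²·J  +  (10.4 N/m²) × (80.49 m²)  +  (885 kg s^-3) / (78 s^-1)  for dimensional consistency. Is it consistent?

Dimensions:
  (186 m) × (51.1 Pa):  [m] · [kg·m⁻¹·s⁻²] = kg·s⁻²
  576 m⁻²·J:  J·m⁻² = N·m·m⁻² = kg·s⁻²
  (10.4 N/m²) × (80.49 m²):  [kg·m⁻¹·s⁻²] · [m²] = kg·m·s⁻²
  (885 kg s^-3) / (78 s^-1):  [kg·s⁻³] / [s⁻¹] = kg·s⁻²
The terms do not share a single dimension (kg·m·s⁻² vs kg·s⁻²).

No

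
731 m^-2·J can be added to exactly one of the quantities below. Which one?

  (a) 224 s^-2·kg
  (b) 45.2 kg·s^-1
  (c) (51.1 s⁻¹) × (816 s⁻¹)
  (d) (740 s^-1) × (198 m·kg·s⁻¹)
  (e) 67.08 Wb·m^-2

(a)

Reference: J·m⁻² = N·m·m⁻² = kg·s⁻².
Each option:
  (a) kg·s⁻²  ← same
  (b) kg·s⁻¹
  (c) [s⁻¹] · [s⁻¹] = s⁻²
  (d) [s⁻¹] · [kg·m·s⁻¹] = kg·m·s⁻²
  (e) Wb·m⁻² = V·s·m⁻² = kg·s⁻²·A⁻¹
Only (a) matches kg·s⁻².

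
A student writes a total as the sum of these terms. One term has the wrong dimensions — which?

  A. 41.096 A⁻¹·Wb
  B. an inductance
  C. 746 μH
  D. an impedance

In SI base units:
  A. Wb·A⁻¹ = V·s·A⁻¹ = kg·m²·s⁻²·A⁻²
  B. [inductance] = kg·m²·s⁻²·A⁻²
  C. H = V·s·A⁻¹ = kg·m²·s⁻²·A⁻²
  D. [impedance] = kg·m²·s⁻³·A⁻²
All reduce to kg·m²·s⁻²·A⁻² except D., which is kg·m²·s⁻³·A⁻².

D.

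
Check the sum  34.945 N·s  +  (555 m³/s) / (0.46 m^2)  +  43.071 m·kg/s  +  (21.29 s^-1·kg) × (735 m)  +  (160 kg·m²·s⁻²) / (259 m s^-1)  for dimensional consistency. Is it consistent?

No

Dimensions:
  34.945 N·s:  N·s = kg·m·s⁻²·s = kg·m·s⁻¹
  (555 m³/s) / (0.46 m^2):  [m³·s⁻¹] / [m²] = m·s⁻¹
  43.071 m·kg/s:  kg·m·s⁻¹
  (21.29 s^-1·kg) × (735 m):  [kg·s⁻¹] · [m] = kg·m·s⁻¹
  (160 kg·m²·s⁻²) / (259 m s^-1):  [kg·m²·s⁻²] / [m·s⁻¹] = kg·m·s⁻¹
The terms do not share a single dimension (kg·m·s⁻¹ vs m·s⁻¹).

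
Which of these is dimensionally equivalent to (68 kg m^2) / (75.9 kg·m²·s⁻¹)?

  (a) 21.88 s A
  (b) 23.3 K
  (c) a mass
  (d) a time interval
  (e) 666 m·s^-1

(d)

Reference: [kg·m²] / [kg·m²·s⁻¹] = s.
Each option:
  (a) s·A
  (b) K
  (c) [mass] = kg
  (d) [time interval] = s  ← same
  (e) m·s⁻¹
Only (d) matches s.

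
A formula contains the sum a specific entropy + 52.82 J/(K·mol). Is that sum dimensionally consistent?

No

Expand each in SI base units:
  a specific entropy:  [specific entropy] = m²·s⁻²·K⁻¹
  52.82 J/(K·mol):  J·mol⁻¹·K⁻¹ = N·m·mol⁻¹·K⁻¹ = kg·m²·s⁻²·K⁻¹·mol⁻¹
m²·s⁻²·K⁻¹ ≠ kg·m²·s⁻²·K⁻¹·mol⁻¹, so they cannot be added.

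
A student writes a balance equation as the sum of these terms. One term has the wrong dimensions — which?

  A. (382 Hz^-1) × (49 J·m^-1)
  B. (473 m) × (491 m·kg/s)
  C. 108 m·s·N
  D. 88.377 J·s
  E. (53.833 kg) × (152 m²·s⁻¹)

In SI base units:
  A. [s] · [kg·m·s⁻²] = kg·m·s⁻¹
  B. [m] · [kg·m·s⁻¹] = kg·m²·s⁻¹
  C. N·m·s = kg·m·s⁻²·m·s = kg·m²·s⁻¹
  D. J·s = N·m·s = kg·m²·s⁻¹
  E. [kg] · [m²·s⁻¹] = kg·m²·s⁻¹
All reduce to kg·m²·s⁻¹ except A., which is kg·m·s⁻¹.

A.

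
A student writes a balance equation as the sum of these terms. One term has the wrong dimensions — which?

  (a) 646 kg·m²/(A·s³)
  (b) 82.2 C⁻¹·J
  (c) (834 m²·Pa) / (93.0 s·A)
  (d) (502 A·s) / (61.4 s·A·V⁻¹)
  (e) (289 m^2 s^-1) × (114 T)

In SI base units:
  (a) kg·m²·s⁻³·A⁻¹
  (b) J·C⁻¹ = N·m·(s·A)⁻¹ = kg·m²·s⁻³·A⁻¹
  (c) [kg·m·s⁻²] / [s·A] = kg·m·s⁻³·A⁻¹
  (d) [s·A] / [kg⁻¹·m⁻²·s⁴·A²] = kg·m²·s⁻³·A⁻¹
  (e) [m²·s⁻¹] · [kg·s⁻²·A⁻¹] = kg·m²·s⁻³·A⁻¹
All reduce to kg·m²·s⁻³·A⁻¹ except (c), which is kg·m·s⁻³·A⁻¹.

(c)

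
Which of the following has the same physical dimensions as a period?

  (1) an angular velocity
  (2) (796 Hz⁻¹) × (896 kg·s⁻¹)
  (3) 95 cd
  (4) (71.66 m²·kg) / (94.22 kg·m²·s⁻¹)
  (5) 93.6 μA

Reference: [period] = s.
Each option:
  (1) [angular velocity] = s⁻¹
  (2) [s] · [kg·s⁻¹] = kg
  (3) cd
  (4) [kg·m²] / [kg·m²·s⁻¹] = s  ← same
  (5) A
Only (4) matches s.

(4)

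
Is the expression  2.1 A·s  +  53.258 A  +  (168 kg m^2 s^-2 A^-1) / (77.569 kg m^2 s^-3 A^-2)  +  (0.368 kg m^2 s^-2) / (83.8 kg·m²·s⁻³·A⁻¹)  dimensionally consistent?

No

Reduce each to base SI dimensions:
  2.1 A·s:  A·s = s·A
  53.258 A:  A
  (168 kg m^2 s^-2 A^-1) / (77.569 kg m^2 s^-3 A^-2):  [kg·m²·s⁻²·A⁻¹] / [kg·m²·s⁻³·A⁻²] = s·A
  (0.368 kg m^2 s^-2) / (83.8 kg·m²·s⁻³·A⁻¹):  [kg·m²·s⁻²] / [kg·m²·s⁻³·A⁻¹] = s·A
The terms do not share a single dimension (A vs s·A).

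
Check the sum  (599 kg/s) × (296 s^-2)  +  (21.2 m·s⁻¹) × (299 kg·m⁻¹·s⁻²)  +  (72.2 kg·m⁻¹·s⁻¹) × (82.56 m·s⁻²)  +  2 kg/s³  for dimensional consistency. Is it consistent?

Reduce each to base SI dimensions:
  (599 kg/s) × (296 s^-2):  [kg·s⁻¹] · [s⁻²] = kg·s⁻³
  (21.2 m·s⁻¹) × (299 kg·m⁻¹·s⁻²):  [m·s⁻¹] · [kg·m⁻¹·s⁻²] = kg·s⁻³
  (72.2 kg·m⁻¹·s⁻¹) × (82.56 m·s⁻²):  [kg·m⁻¹·s⁻¹] · [m·s⁻²] = kg·s⁻³
  2 kg/s³:  kg·s⁻³
Every term reduces to kg·s⁻³.

Yes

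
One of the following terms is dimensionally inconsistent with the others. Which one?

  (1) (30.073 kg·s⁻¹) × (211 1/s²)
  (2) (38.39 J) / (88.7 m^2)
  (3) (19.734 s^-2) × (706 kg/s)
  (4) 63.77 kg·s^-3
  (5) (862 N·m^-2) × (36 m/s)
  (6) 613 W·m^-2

(2)

Work out the base dimensions of each:
  (1) [kg·s⁻¹] · [s⁻²] = kg·s⁻³
  (2) [kg·m²·s⁻²] / [m²] = kg·s⁻²
  (3) [s⁻²] · [kg·s⁻¹] = kg·s⁻³
  (4) kg·s⁻³
  (5) [kg·m⁻¹·s⁻²] · [m·s⁻¹] = kg·s⁻³
  (6) W·m⁻² = J·s⁻¹·m⁻² = kg·s⁻³
All reduce to kg·s⁻³ except (2), which is kg·s⁻².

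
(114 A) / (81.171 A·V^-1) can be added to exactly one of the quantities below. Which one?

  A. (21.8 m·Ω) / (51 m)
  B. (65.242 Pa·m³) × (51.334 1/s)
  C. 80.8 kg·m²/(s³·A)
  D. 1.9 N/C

C.

Reference: [A] / [kg⁻¹·m⁻²·s³·A²] = kg·m²·s⁻³·A⁻¹.
Each option:
  A. [kg·m³·s⁻³·A⁻²] / [m] = kg·m²·s⁻³·A⁻²
  B. [kg·m²·s⁻²] · [s⁻¹] = kg·m²·s⁻³
  C. kg·m²·s⁻³·A⁻¹  ← same
  D. N·C⁻¹ = kg·m·s⁻²·(s·A)⁻¹ = kg·m·s⁻³·A⁻¹
Only C. matches kg·m²·s⁻³·A⁻¹.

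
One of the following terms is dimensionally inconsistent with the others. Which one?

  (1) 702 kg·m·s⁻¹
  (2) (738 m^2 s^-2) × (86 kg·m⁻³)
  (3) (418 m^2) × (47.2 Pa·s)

(2)

Expand each in SI base units:
  (1) kg·m·s⁻¹
  (2) [m²·s⁻²] · [kg·m⁻³] = kg·m⁻¹·s⁻²
  (3) [m²] · [kg·m⁻¹·s⁻¹] = kg·m·s⁻¹
All reduce to kg·m·s⁻¹ except (2), which is kg·m⁻¹·s⁻².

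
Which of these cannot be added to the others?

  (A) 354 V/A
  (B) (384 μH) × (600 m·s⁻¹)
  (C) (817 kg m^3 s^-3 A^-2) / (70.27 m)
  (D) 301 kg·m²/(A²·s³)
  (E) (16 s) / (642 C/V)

Reduce each to base SI dimensions:
  (A) V·A⁻¹ = J·C⁻¹·A⁻¹ = kg·m²·s⁻³·A⁻²
  (B) [kg·m²·s⁻²·A⁻²] · [m·s⁻¹] = kg·m³·s⁻³·A⁻²
  (C) [kg·m³·s⁻³·A⁻²] / [m] = kg·m²·s⁻³·A⁻²
  (D) kg·m²·s⁻³·A⁻²
  (E) [s] / [kg⁻¹·m⁻²·s⁴·A²] = kg·m²·s⁻³·A⁻²
All reduce to kg·m²·s⁻³·A⁻² except (B), which is kg·m³·s⁻³·A⁻².

(B)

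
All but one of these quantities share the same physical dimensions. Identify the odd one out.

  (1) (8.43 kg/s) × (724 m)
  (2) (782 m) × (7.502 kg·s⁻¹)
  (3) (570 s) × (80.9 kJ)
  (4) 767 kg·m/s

Work out the base dimensions of each:
  (1) [kg·s⁻¹] · [m] = kg·m·s⁻¹
  (2) [m] · [kg·s⁻¹] = kg·m·s⁻¹
  (3) [s] · [kg·m²·s⁻²] = kg·m²·s⁻¹
  (4) kg·m·s⁻¹
All reduce to kg·m·s⁻¹ except (3), which is kg·m²·s⁻¹.

(3)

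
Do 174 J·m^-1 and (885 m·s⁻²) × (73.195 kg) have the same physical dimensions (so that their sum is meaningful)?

Dimensions:
  174 J·m^-1:  J·m⁻¹ = N·m·m⁻¹ = kg·m·s⁻²
  (885 m·s⁻²) × (73.195 kg):  [m·s⁻²] · [kg] = kg·m·s⁻²
Both are kg·m·s⁻², so they have the same dimensions and can be added.

Yes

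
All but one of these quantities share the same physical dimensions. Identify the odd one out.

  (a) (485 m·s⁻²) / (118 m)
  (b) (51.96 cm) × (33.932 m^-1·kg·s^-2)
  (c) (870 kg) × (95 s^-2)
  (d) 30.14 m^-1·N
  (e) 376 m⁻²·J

Dimensions:
  (a) [m·s⁻²] / [m] = s⁻²
  (b) [m] · [kg·m⁻¹·s⁻²] = kg·s⁻²
  (c) [kg] · [s⁻²] = kg·s⁻²
  (d) N·m⁻¹ = kg·m·s⁻²·m⁻¹ = kg·s⁻²
  (e) J·m⁻² = N·m·m⁻² = kg·s⁻²
All reduce to kg·s⁻² except (a), which is s⁻².

(a)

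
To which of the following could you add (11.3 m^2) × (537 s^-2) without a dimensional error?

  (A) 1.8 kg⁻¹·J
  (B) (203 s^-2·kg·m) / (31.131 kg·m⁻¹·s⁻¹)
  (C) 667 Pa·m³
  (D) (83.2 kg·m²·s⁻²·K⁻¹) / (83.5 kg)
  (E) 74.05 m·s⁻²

Reference: [m²] · [s⁻²] = m²·s⁻².
Each option:
  (A) J·kg⁻¹ = N·m·kg⁻¹ = m²·s⁻²  ← same
  (B) [kg·m·s⁻²] / [kg·m⁻¹·s⁻¹] = m²·s⁻¹
  (C) Pa·m³ = N·m⁻²·m³ = kg·m²·s⁻²
  (D) [kg·m²·s⁻²·K⁻¹] / [kg] = m²·s⁻²·K⁻¹
  (E) m·s⁻²
Only (A) matches m²·s⁻².

(A)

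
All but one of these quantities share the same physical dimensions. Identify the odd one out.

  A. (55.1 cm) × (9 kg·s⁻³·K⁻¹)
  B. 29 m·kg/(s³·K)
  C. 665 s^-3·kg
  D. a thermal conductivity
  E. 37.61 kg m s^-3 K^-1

In SI base units:
  A. [m] · [kg·s⁻³·K⁻¹] = kg·m·s⁻³·K⁻¹
  B. kg·m·s⁻³·K⁻¹
  C. kg·s⁻³
  D. [thermal conductivity] = kg·m·s⁻³·K⁻¹
  E. kg·m·s⁻³·K⁻¹
All reduce to kg·m·s⁻³·K⁻¹ except C., which is kg·s⁻³.

C.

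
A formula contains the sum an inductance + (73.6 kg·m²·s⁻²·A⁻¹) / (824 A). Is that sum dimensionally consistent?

Reduce each to base SI dimensions:
  an inductance:  [inductance] = kg·m²·s⁻²·A⁻²
  (73.6 kg·m²·s⁻²·A⁻¹) / (824 A):  [kg·m²·s⁻²·A⁻¹] / [A] = kg·m²·s⁻²·A⁻²
Both are kg·m²·s⁻²·A⁻², so they have the same dimensions and can be added.

Yes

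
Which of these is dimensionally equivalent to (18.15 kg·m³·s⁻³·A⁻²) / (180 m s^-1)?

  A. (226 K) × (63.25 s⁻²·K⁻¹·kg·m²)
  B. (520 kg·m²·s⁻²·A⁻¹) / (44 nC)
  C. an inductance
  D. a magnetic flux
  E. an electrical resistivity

Reference: [kg·m³·s⁻³·A⁻²] / [m·s⁻¹] = kg·m²·s⁻²·A⁻².
Each option:
  A. [K] · [kg·m²·s⁻²·K⁻¹] = kg·m²·s⁻²
  B. [kg·m²·s⁻²·A⁻¹] / [s·A] = kg·m²·s⁻³·A⁻²
  C. [inductance] = kg·m²·s⁻²·A⁻²  ← same
  D. [magnetic flux] = kg·m²·s⁻²·A⁻¹
  E. [electrical resistivity] = kg·m³·s⁻³·A⁻²
Only C. matches kg·m²·s⁻²·A⁻².

C.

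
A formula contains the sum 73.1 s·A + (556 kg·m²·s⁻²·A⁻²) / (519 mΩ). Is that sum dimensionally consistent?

Expand each in SI base units:
  73.1 s·A:  A·s = s·A
  (556 kg·m²·s⁻²·A⁻²) / (519 mΩ):  [kg·m²·s⁻²·A⁻²] / [kg·m²·s⁻³·A⁻²] = s
s·A ≠ s, so they cannot be added.

No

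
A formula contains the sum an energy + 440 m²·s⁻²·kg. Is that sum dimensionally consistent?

Yes

Work out the base dimensions of each:
  an energy:  [energy] = kg·m²·s⁻²
  440 m²·s⁻²·kg:  kg·m²·s⁻²
Both are kg·m²·s⁻², so they have the same dimensions and can be added.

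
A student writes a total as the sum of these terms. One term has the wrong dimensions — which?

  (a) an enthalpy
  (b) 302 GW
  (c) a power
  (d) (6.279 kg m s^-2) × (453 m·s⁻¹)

(a)

Work out the base dimensions of each:
  (a) [enthalpy] = kg·m²·s⁻²
  (b) W = J·s⁻¹ = kg·m²·s⁻³
  (c) [power] = kg·m²·s⁻³
  (d) [kg·m·s⁻²] · [m·s⁻¹] = kg·m²·s⁻³
All reduce to kg·m²·s⁻³ except (a), which is kg·m²·s⁻².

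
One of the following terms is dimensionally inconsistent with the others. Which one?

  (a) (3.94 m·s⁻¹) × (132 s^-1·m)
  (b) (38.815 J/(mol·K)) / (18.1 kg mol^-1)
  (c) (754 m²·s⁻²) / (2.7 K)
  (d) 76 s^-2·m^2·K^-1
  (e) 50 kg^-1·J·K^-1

In SI base units:
  (a) [m·s⁻¹] · [m·s⁻¹] = m²·s⁻²
  (b) [kg·m²·s⁻²·K⁻¹·mol⁻¹] / [kg·mol⁻¹] = m²·s⁻²·K⁻¹
  (c) [m²·s⁻²] / [K] = m²·s⁻²·K⁻¹
  (d) m²·s⁻²·K⁻¹
  (e) J·kg⁻¹·K⁻¹ = N·m·kg⁻¹·K⁻¹ = m²·s⁻²·K⁻¹
All reduce to m²·s⁻²·K⁻¹ except (a), which is m²·s⁻².

(a)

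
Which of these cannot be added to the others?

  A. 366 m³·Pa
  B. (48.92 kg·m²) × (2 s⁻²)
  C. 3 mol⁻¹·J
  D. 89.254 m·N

C.

Reduce each to base SI dimensions:
  A. Pa·m³ = N·m⁻²·m³ = kg·m²·s⁻²
  B. [kg·m²] · [s⁻²] = kg·m²·s⁻²
  C. J·mol⁻¹ = N·m·mol⁻¹ = kg·m²·s⁻²·mol⁻¹
  D. N·m = kg·m·s⁻²·m = kg·m²·s⁻²
All reduce to kg·m²·s⁻² except C., which is kg·m²·s⁻²·mol⁻¹.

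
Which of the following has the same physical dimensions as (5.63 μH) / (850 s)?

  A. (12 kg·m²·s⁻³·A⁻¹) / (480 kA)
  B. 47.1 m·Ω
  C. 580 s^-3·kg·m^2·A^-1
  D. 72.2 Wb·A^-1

Reference: [kg·m²·s⁻²·A⁻²] / [s] = kg·m²·s⁻³·A⁻².
Each option:
  A. [kg·m²·s⁻³·A⁻¹] / [A] = kg·m²·s⁻³·A⁻²  ← same
  B. Ω·m = V·A⁻¹·m = kg·m³·s⁻³·A⁻²
  C. kg·m²·s⁻³·A⁻¹
  D. Wb·A⁻¹ = V·s·A⁻¹ = kg·m²·s⁻²·A⁻²
Only A. matches kg·m²·s⁻³·A⁻².

A.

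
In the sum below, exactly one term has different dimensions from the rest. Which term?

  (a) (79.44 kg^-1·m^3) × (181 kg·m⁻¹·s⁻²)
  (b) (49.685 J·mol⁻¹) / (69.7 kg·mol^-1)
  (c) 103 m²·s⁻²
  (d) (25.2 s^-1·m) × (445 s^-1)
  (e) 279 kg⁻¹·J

(d)

Reduce each to base SI dimensions:
  (a) [kg⁻¹·m³] · [kg·m⁻¹·s⁻²] = m²·s⁻²
  (b) [kg·m²·s⁻²·mol⁻¹] / [kg·mol⁻¹] = m²·s⁻²
  (c) m²·s⁻²
  (d) [m·s⁻¹] · [s⁻¹] = m·s⁻²
  (e) J·kg⁻¹ = N·m·kg⁻¹ = m²·s⁻²
All reduce to m²·s⁻² except (d), which is m·s⁻².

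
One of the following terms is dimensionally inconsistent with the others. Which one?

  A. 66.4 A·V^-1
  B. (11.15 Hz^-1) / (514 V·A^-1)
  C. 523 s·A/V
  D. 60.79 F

Reduce each to base SI dimensions:
  A. A·V⁻¹ = A·(J·C⁻¹)⁻¹ = kg⁻¹·m⁻²·s³·A²
  B. [s] / [kg·m²·s⁻³·A⁻²] = kg⁻¹·m⁻²·s⁴·A²
  C. A·s·V⁻¹ = A·s·(J·C⁻¹)⁻¹ = kg⁻¹·m⁻²·s⁴·A²
  D. F = C·V⁻¹ = kg⁻¹·m⁻²·s⁴·A²
All reduce to kg⁻¹·m⁻²·s⁴·A² except A., which is kg⁻¹·m⁻²·s³·A².

A.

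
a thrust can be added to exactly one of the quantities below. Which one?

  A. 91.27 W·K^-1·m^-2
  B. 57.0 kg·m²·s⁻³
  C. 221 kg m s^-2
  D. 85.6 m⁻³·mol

Reference: [thrust] = kg·m·s⁻².
Each option:
  A. W·m⁻²·K⁻¹ = J·s⁻¹·m⁻²·K⁻¹ = kg·s⁻³·K⁻¹
  B. kg·m²·s⁻³
  C. kg·m·s⁻²  ← same
  D. m⁻³·mol
Only C. matches kg·m·s⁻².

C.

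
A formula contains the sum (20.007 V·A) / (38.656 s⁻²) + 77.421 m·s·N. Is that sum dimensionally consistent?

Yes

In SI base units:
  (20.007 V·A) / (38.656 s⁻²):  [kg·m²·s⁻³] / [s⁻²] = kg·m²·s⁻¹
  77.421 m·s·N:  N·m·s = kg·m·s⁻²·m·s = kg·m²·s⁻¹
Both are kg·m²·s⁻¹, so they have the same dimensions and can be added.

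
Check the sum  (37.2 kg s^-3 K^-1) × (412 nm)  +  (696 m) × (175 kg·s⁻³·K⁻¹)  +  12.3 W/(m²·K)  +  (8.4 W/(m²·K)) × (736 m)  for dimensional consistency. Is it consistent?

No

Dimensions:
  (37.2 kg s^-3 K^-1) × (412 nm):  [kg·s⁻³·K⁻¹] · [m] = kg·m·s⁻³·K⁻¹
  (696 m) × (175 kg·s⁻³·K⁻¹):  [m] · [kg·s⁻³·K⁻¹] = kg·m·s⁻³·K⁻¹
  12.3 W/(m²·K):  W·m⁻²·K⁻¹ = J·s⁻¹·m⁻²·K⁻¹ = kg·s⁻³·K⁻¹
  (8.4 W/(m²·K)) × (736 m):  [kg·s⁻³·K⁻¹] · [m] = kg·m·s⁻³·K⁻¹
The terms do not share a single dimension (kg·m·s⁻³·K⁻¹ vs kg·s⁻³·K⁻¹).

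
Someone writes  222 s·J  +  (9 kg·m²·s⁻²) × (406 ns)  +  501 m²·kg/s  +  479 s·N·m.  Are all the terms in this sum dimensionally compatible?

Yes

In SI base units:
  222 s·J:  J·s = N·m·s = kg·m²·s⁻¹
  (9 kg·m²·s⁻²) × (406 ns):  [kg·m²·s⁻²] · [s] = kg·m²·s⁻¹
  501 m²·kg/s:  kg·m²·s⁻¹
  479 s·N·m:  N·m·s = kg·m·s⁻²·m·s = kg·m²·s⁻¹
Every term reduces to kg·m²·s⁻¹.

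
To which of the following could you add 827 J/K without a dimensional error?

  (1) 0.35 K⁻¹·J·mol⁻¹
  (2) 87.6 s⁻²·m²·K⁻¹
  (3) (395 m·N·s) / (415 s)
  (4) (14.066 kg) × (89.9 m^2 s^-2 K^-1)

(4)

Reference: J·K⁻¹ = N·m·K⁻¹ = kg·m²·s⁻²·K⁻¹.
Each option:
  (1) J·mol⁻¹·K⁻¹ = N·m·mol⁻¹·K⁻¹ = kg·m²·s⁻²·K⁻¹·mol⁻¹
  (2) m²·s⁻²·K⁻¹
  (3) [kg·m²·s⁻¹] / [s] = kg·m²·s⁻²
  (4) [kg] · [m²·s⁻²·K⁻¹] = kg·m²·s⁻²·K⁻¹  ← same
Only (4) matches kg·m²·s⁻²·K⁻¹.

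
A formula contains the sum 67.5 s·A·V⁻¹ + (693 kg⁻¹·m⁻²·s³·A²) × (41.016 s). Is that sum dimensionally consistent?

Yes

Work out the base dimensions of each:
  67.5 s·A·V⁻¹:  A·s·V⁻¹ = A·s·(J·C⁻¹)⁻¹ = kg⁻¹·m⁻²·s⁴·A²
  (693 kg⁻¹·m⁻²·s³·A²) × (41.016 s):  [kg⁻¹·m⁻²·s³·A²] · [s] = kg⁻¹·m⁻²·s⁴·A²
Both are kg⁻¹·m⁻²·s⁴·A², so they have the same dimensions and can be added.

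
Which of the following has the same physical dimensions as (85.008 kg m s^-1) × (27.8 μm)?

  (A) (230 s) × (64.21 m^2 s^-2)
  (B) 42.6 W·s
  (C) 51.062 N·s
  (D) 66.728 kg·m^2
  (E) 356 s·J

(E)

Reference: [kg·m·s⁻¹] · [m] = kg·m²·s⁻¹.
Each option:
  (A) [s] · [m²·s⁻²] = m²·s⁻¹
  (B) W·s = J·s⁻¹·s = kg·m²·s⁻²
  (C) N·s = kg·m·s⁻²·s = kg·m·s⁻¹
  (D) kg·m²
  (E) J·s = N·m·s = kg·m²·s⁻¹  ← same
Only (E) matches kg·m²·s⁻¹.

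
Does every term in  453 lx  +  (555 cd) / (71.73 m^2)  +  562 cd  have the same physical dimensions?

Expand each in SI base units:
  453 lx:  lx = lm·m⁻² = m⁻²·cd
  (555 cd) / (71.73 m^2):  [cd] / [m²] = m⁻²·cd
  562 cd:  cd
The terms do not share a single dimension (cd vs m⁻²·cd).

No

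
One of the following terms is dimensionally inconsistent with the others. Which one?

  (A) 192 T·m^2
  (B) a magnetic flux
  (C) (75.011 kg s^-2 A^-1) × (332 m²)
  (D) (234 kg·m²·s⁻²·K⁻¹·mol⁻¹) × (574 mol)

Work out the base dimensions of each:
  (A) T·m² = Wb·m⁻²·m² = kg·m²·s⁻²·A⁻¹
  (B) [magnetic flux] = kg·m²·s⁻²·A⁻¹
  (C) [kg·s⁻²·A⁻¹] · [m²] = kg·m²·s⁻²·A⁻¹
  (D) [kg·m²·s⁻²·K⁻¹·mol⁻¹] · [mol] = kg·m²·s⁻²·K⁻¹
All reduce to kg·m²·s⁻²·A⁻¹ except (D), which is kg·m²·s⁻²·K⁻¹.

(D)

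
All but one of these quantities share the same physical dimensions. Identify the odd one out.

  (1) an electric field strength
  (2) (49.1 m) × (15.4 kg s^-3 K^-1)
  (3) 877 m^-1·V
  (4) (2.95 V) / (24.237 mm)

(2)

Reduce each to base SI dimensions:
  (1) [electric field strength] = kg·m·s⁻³·A⁻¹
  (2) [m] · [kg·s⁻³·K⁻¹] = kg·m·s⁻³·K⁻¹
  (3) V·m⁻¹ = J·C⁻¹·m⁻¹ = kg·m·s⁻³·A⁻¹
  (4) [kg·m²·s⁻³·A⁻¹] / [m] = kg·m·s⁻³·A⁻¹
All reduce to kg·m·s⁻³·A⁻¹ except (2), which is kg·m·s⁻³·K⁻¹.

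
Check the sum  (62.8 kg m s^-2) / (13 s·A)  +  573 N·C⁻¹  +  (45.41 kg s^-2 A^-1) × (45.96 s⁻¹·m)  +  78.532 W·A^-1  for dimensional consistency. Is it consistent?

In SI base units:
  (62.8 kg m s^-2) / (13 s·A):  [kg·m·s⁻²] / [s·A] = kg·m·s⁻³·A⁻¹
  573 N·C⁻¹:  N·C⁻¹ = kg·m·s⁻²·(s·A)⁻¹ = kg·m·s⁻³·A⁻¹
  (45.41 kg s^-2 A^-1) × (45.96 s⁻¹·m):  [kg·s⁻²·A⁻¹] · [m·s⁻¹] = kg·m·s⁻³·A⁻¹
  78.532 W·A^-1:  W·A⁻¹ = J·s⁻¹·A⁻¹ = kg·m²·s⁻³·A⁻¹
The terms do not share a single dimension (kg·m²·s⁻³·A⁻¹ vs kg·m·s⁻³·A⁻¹).

No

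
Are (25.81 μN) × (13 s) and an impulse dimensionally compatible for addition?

Yes

In SI base units:
  (25.81 μN) × (13 s):  [kg·m·s⁻²] · [s] = kg·m·s⁻¹
  an impulse:  [impulse] = kg·m·s⁻¹
Both are kg·m·s⁻¹, so they have the same dimensions and can be added.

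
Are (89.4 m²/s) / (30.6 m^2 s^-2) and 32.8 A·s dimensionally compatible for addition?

In SI base units:
  (89.4 m²/s) / (30.6 m^2 s^-2):  [m²·s⁻¹] / [m²·s⁻²] = s
  32.8 A·s:  A·s = s·A
s ≠ s·A, so they cannot be added.

No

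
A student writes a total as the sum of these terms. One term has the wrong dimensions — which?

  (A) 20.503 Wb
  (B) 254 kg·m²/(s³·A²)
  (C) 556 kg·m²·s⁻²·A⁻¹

(B)

In SI base units:
  (A) Wb = V·s = kg·m²·s⁻²·A⁻¹
  (B) kg·m²·s⁻³·A⁻²
  (C) kg·m²·s⁻²·A⁻¹
All reduce to kg·m²·s⁻²·A⁻¹ except (B), which is kg·m²·s⁻³·A⁻².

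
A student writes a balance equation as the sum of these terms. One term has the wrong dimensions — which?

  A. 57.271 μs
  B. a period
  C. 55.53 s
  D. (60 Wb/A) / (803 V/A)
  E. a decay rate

Reduce each to base SI dimensions:
  A. s
  B. [period] = s
  C. s
  D. [kg·m²·s⁻²·A⁻²] / [kg·m²·s⁻³·A⁻²] = s
  E. [decay rate] = s⁻¹
All reduce to s except E., which is s⁻¹.

E.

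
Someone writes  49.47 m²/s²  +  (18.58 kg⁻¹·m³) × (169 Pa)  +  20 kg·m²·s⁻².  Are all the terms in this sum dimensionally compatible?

No

Reduce each to base SI dimensions:
  49.47 m²/s²:  m²·s⁻²
  (18.58 kg⁻¹·m³) × (169 Pa):  [kg⁻¹·m³] · [kg·m⁻¹·s⁻²] = m²·s⁻²
  20 kg·m²·s⁻²:  kg·m²·s⁻²
The terms do not share a single dimension (kg·m²·s⁻² vs m²·s⁻²).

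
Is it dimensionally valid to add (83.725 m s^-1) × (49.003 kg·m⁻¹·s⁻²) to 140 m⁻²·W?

Yes

Reduce each to base SI dimensions:
  (83.725 m s^-1) × (49.003 kg·m⁻¹·s⁻²):  [m·s⁻¹] · [kg·m⁻¹·s⁻²] = kg·s⁻³
  140 m⁻²·W:  W·m⁻² = J·s⁻¹·m⁻² = kg·s⁻³
Both are kg·s⁻³, so they have the same dimensions and can be added.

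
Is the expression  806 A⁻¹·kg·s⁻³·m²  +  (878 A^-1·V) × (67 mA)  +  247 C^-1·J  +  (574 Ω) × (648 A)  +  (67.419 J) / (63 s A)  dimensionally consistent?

Work out the base dimensions of each:
  806 A⁻¹·kg·s⁻³·m²:  kg·m²·s⁻³·A⁻¹
  (878 A^-1·V) × (67 mA):  [kg·m²·s⁻³·A⁻²] · [A] = kg·m²·s⁻³·A⁻¹
  247 C^-1·J:  J·C⁻¹ = N·m·(s·A)⁻¹ = kg·m²·s⁻³·A⁻¹
  (574 Ω) × (648 A):  [kg·m²·s⁻³·A⁻²] · [A] = kg·m²·s⁻³·A⁻¹
  (67.419 J) / (63 s A):  [kg·m²·s⁻²] / [s·A] = kg·m²·s⁻³·A⁻¹
Every term reduces to kg·m²·s⁻³·A⁻¹.

Yes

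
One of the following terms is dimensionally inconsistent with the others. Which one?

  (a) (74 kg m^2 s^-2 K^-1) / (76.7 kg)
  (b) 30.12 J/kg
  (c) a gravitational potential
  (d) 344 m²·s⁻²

Reduce each to base SI dimensions:
  (a) [kg·m²·s⁻²·K⁻¹] / [kg] = m²·s⁻²·K⁻¹
  (b) J·kg⁻¹ = N·m·kg⁻¹ = m²·s⁻²
  (c) [gravitational potential] = m²·s⁻²
  (d) m²·s⁻²
All reduce to m²·s⁻² except (a), which is m²·s⁻²·K⁻¹.

(a)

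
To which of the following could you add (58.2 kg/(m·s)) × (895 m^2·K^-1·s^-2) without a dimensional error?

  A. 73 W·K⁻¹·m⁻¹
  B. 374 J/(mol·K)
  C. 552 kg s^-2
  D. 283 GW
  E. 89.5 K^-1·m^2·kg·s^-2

Reference: [kg·m⁻¹·s⁻¹] · [m²·s⁻²·K⁻¹] = kg·m·s⁻³·K⁻¹.
Each option:
  A. W·m⁻¹·K⁻¹ = J·s⁻¹·m⁻¹·K⁻¹ = kg·m·s⁻³·K⁻¹  ← same
  B. J·mol⁻¹·K⁻¹ = N·m·mol⁻¹·K⁻¹ = kg·m²·s⁻²·K⁻¹·mol⁻¹
  C. kg·s⁻²
  D. W = J·s⁻¹ = kg·m²·s⁻³
  E. kg·m²·s⁻²·K⁻¹
Only A. matches kg·m·s⁻³·K⁻¹.

A.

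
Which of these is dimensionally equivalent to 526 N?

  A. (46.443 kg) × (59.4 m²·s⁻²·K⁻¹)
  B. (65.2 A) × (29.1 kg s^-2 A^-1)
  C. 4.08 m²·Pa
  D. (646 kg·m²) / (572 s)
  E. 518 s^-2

C.

Reference: N = kg·m·s⁻².
Each option:
  A. [kg] · [m²·s⁻²·K⁻¹] = kg·m²·s⁻²·K⁻¹
  B. [A] · [kg·s⁻²·A⁻¹] = kg·s⁻²
  C. Pa·m² = N·m⁻²·m² = kg·m·s⁻²  ← same
  D. [kg·m²] / [s] = kg·m²·s⁻¹
  E. s⁻²
Only C. matches kg·m·s⁻².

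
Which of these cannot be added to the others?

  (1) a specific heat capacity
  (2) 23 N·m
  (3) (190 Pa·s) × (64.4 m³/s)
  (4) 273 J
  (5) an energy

(1)

Reduce each to base SI dimensions:
  (1) [specific heat capacity] = m²·s⁻²·K⁻¹
  (2) N·m = kg·m·s⁻²·m = kg·m²·s⁻²
  (3) [kg·m⁻¹·s⁻¹] · [m³·s⁻¹] = kg·m²·s⁻²
  (4) J = N·m = kg·m²·s⁻²
  (5) [energy] = kg·m²·s⁻²
All reduce to kg·m²·s⁻² except (1), which is m²·s⁻²·K⁻¹.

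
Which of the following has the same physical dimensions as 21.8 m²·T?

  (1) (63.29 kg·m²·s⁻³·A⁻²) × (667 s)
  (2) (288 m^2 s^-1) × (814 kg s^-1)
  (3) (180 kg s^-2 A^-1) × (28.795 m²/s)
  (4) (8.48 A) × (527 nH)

(4)

Reference: T·m² = Wb·m⁻²·m² = kg·m²·s⁻²·A⁻¹.
Each option:
  (1) [kg·m²·s⁻³·A⁻²] · [s] = kg·m²·s⁻²·A⁻²
  (2) [m²·s⁻¹] · [kg·s⁻¹] = kg·m²·s⁻²
  (3) [kg·s⁻²·A⁻¹] · [m²·s⁻¹] = kg·m²·s⁻³·A⁻¹
  (4) [A] · [kg·m²·s⁻²·A⁻²] = kg·m²·s⁻²·A⁻¹  ← same
Only (4) matches kg·m²·s⁻²·A⁻¹.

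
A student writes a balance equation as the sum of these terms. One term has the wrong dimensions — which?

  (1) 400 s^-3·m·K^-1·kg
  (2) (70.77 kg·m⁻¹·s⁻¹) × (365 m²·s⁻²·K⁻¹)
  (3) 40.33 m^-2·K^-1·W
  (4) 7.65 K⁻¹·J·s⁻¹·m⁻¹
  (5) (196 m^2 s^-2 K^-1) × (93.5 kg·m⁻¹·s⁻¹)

(3)

Reduce each to base SI dimensions:
  (1) kg·m·s⁻³·K⁻¹
  (2) [kg·m⁻¹·s⁻¹] · [m²·s⁻²·K⁻¹] = kg·m·s⁻³·K⁻¹
  (3) W·m⁻²·K⁻¹ = J·s⁻¹·m⁻²·K⁻¹ = kg·s⁻³·K⁻¹
  (4) J·s⁻¹·m⁻¹·K⁻¹ = N·m·s⁻¹·m⁻¹·K⁻¹ = kg·m·s⁻³·K⁻¹
  (5) [m²·s⁻²·K⁻¹] · [kg·m⁻¹·s⁻¹] = kg·m·s⁻³·K⁻¹
All reduce to kg·m·s⁻³·K⁻¹ except (3), which is kg·s⁻³·K⁻¹.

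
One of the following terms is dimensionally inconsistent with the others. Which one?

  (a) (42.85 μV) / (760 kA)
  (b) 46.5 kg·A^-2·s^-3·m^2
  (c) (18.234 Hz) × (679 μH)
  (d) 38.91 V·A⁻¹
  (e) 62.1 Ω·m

Reduce each to base SI dimensions:
  (a) [kg·m²·s⁻³·A⁻¹] / [A] = kg·m²·s⁻³·A⁻²
  (b) kg·m²·s⁻³·A⁻²
  (c) [s⁻¹] · [kg·m²·s⁻²·A⁻²] = kg·m²·s⁻³·A⁻²
  (d) V·A⁻¹ = J·C⁻¹·A⁻¹ = kg·m²·s⁻³·A⁻²
  (e) Ω·m = V·A⁻¹·m = kg·m³·s⁻³·A⁻²
All reduce to kg·m²·s⁻³·A⁻² except (e), which is kg·m³·s⁻³·A⁻².

(e)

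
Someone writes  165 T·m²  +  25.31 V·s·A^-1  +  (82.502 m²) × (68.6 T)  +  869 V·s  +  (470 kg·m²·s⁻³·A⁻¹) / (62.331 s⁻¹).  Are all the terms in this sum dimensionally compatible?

Work out the base dimensions of each:
  165 T·m²:  T·m² = Wb·m⁻²·m² = kg·m²·s⁻²·A⁻¹
  25.31 V·s·A^-1:  V·s·A⁻¹ = J·C⁻¹·s·A⁻¹ = kg·m²·s⁻²·A⁻²
  (82.502 m²) × (68.6 T):  [m²] · [kg·s⁻²·A⁻¹] = kg·m²·s⁻²·A⁻¹
  869 V·s:  V·s = J·C⁻¹·s = kg·m²·s⁻²·A⁻¹
  (470 kg·m²·s⁻³·A⁻¹) / (62.331 s⁻¹):  [kg·m²·s⁻³·A⁻¹] / [s⁻¹] = kg·m²·s⁻²·A⁻¹
The terms do not share a single dimension (kg·m²·s⁻²·A⁻² vs kg·m²·s⁻²·A⁻¹).

No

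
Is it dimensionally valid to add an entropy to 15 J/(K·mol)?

No

Reduce each to base SI dimensions:
  an entropy:  [entropy] = kg·m²·s⁻²·K⁻¹
  15 J/(K·mol):  J·mol⁻¹·K⁻¹ = N·m·mol⁻¹·K⁻¹ = kg·m²·s⁻²·K⁻¹·mol⁻¹
kg·m²·s⁻²·K⁻¹ ≠ kg·m²·s⁻²·K⁻¹·mol⁻¹, so they cannot be added.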